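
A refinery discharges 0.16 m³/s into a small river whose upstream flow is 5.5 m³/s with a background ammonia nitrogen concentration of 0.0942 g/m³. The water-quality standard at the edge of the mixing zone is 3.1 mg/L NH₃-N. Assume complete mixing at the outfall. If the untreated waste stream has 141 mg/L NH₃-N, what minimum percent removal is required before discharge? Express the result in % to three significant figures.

Mass balance: 3.1·5.66 = 0.16·Cₑ + 5.5·0.0942.
Cₑ = (17.55 − 0.5181) / 0.16 = 106.4 mg/L.
Required removal = 1 − 106.4/141 = 24.52 %.

24.5 %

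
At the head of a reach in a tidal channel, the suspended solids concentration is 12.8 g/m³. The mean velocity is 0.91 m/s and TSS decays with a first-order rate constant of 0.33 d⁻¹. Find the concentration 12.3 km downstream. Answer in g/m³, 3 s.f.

Travel time t = 12.3 km / 0.91 m/s = 1.23e+04/0.91 = 1.352e+04 s = 0.1564 d.
First-order decay: C = 12.8·exp(−0.33·0.1564) = 12.8·0.9497 = 12.16 g/m³.

12.2 g/m³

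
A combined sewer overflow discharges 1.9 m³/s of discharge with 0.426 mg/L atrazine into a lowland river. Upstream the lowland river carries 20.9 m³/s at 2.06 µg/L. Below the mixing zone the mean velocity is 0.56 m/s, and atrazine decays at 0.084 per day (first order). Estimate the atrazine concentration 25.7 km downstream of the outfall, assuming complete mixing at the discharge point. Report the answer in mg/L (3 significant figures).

2.06 µg/L = 0.00206 mg/L.
After complete mixing, C₀ = (1.9·0.426 + 20.9·0.00206) / 22.8 = 0.03739 mg/L.
Travel time t = 2.57e+04 m / 0.56 m/s = 4.589e+04 s = 0.5312 d.
C = 0.03739·exp(−0.084·0.5312) = 0.03739·0.9564 = 0.03576 mg/L.

0.0358 mg/L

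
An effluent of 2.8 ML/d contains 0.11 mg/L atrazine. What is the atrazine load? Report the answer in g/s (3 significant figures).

2.8 ML/d = 0.03241 m³/s.
Mass flux = Q·C = 0.03241 m³/s × 0.11 g/m³ = 0.003565 g/s.

0.00356 g/s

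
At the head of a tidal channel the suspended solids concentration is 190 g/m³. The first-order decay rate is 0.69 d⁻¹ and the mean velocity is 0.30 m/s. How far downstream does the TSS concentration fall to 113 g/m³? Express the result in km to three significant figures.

From C = C₀·e^(−kt), t = ln(C₀/C)/k = ln(190/113)/0.69 = 0.5196/0.69 = 0.7531 d.
Distance = v·t = 0.30 m/s × 6.507e+04 s = 1.952e+04 m = 19.52 km.

19.5 km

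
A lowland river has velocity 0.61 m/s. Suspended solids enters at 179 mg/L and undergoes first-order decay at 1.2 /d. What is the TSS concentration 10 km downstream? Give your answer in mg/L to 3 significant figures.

143 mg/L

Travel time t = 10 km / 0.61 m/s = 1e+04/0.61 = 1.639e+04 s = 0.1897 d.
First-order decay: C = 179·exp(−1.2·0.1897) = 179·0.7964 = 142.6 mg/L.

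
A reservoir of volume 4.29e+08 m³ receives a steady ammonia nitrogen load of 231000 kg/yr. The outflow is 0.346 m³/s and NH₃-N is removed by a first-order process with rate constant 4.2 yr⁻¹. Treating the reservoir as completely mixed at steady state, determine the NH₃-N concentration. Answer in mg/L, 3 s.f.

0.127 mg/L

Outflow Q = 0.346 m³/s × 3.156e+07 s/yr = 1.092e+07 m³/yr.
Steady-state CSTR mass balance: W = Q·C + k·V·C, so C = W/(Q + kV).
Q + kV = 1.092e+07 + 4.2·4.29e+08 = 1.813e+09 m³/yr.
C = 231000/1.813e+09 = 0.0001274 kg/m³ = 0.1274 mg/L.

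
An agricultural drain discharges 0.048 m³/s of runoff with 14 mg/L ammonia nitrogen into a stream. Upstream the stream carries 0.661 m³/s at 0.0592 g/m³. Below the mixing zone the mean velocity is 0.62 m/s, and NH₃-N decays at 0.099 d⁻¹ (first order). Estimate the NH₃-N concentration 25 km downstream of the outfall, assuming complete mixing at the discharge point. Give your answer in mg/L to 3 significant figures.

After complete mixing, C₀ = (0.048·14 + 0.661·0.0592) / 0.709 = 1.003 mg/L.
Travel time t = 2.5e+04 m / 0.62 m/s = 4.032e+04 s = 0.4667 d.
C = 1.003·exp(−0.099·0.4667) = 1.003·0.9548 = 0.9577 mg/L.

0.958 mg/L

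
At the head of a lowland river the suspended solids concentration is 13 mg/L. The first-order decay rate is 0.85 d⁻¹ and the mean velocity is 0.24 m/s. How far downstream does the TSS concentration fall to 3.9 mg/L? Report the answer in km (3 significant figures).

29.4 km

From C = C₀·e^(−kt), t = ln(C₀/C)/k = ln(13/3.9)/0.85 = 1.204/0.85 = 1.416 d.
Distance = v·t = 0.24 m/s × 1.224e+05 s = 2.937e+04 m = 29.37 km.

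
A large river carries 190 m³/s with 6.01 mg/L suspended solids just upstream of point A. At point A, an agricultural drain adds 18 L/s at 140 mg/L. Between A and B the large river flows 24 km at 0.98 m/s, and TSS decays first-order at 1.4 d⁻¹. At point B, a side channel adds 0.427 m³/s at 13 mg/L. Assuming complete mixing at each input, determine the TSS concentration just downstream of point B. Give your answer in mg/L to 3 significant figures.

18 L/s = 0.018 m³/s.
After input A: C = (190·6.01 + 0.018·140) / 190 = 6.023 mg/L.
Over the 24 km reach to input B (t = 2.449e+04 s = 0.2834 d), decay gives C = 6.023·exp(−1.4·0.2834) = 4.05 mg/L.
After input B: C = (190·4.05 + 0.427·13) / 190.4 = 4.07 mg/L.

4.07 mg/L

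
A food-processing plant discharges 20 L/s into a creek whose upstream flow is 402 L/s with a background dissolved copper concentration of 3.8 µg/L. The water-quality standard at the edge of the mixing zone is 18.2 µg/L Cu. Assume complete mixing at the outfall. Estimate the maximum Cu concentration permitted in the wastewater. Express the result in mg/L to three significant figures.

20 L/s = 0.02 m³/s.
402 L/s = 0.402 m³/s.
3.8 µg/L = 0.0038 mg/L.
18.2 µg/L = 0.0182 mg/L.
Mass balance: 0.0182·0.422 = 0.02·Cₑ + 0.402·0.0038.
Cₑ = (0.00768 − 0.001528) / 0.02 = 0.3076 mg/L.

0.308 mg/L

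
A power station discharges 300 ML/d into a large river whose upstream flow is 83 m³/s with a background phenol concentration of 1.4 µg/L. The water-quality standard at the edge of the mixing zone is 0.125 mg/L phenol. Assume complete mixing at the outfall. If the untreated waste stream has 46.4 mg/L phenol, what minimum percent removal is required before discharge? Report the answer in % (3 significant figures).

300 ML/d = 3.472 m³/s.
1.4 µg/L = 0.0014 mg/L.
Mass balance: 0.125·86.47 = 3.472·Cₑ + 83·0.0014.
Cₑ = (10.81 − 0.1162) / 3.472 = 3.08 mg/L.
Required removal = 1 − 3.08/46.4 = 93.36 %.

93.4 %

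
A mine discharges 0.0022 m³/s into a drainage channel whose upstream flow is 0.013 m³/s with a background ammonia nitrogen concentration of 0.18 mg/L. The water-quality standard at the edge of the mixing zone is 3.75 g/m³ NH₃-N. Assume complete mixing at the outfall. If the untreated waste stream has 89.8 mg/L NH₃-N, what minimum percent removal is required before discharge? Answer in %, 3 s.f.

72.3 %

Mass balance: 3.75·0.0152 = 0.0022·Cₑ + 0.013·0.18.
Cₑ = (0.057 − 0.00234) / 0.0022 = 24.85 mg/L.
Required removal = 1 − 24.85/89.8 = 72.33 %.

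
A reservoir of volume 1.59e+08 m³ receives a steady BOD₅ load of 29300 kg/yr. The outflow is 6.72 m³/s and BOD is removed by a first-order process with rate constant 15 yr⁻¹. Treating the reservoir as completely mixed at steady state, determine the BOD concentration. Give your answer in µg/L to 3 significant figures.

11.3 µg/L

Outflow Q = 6.72 m³/s × 3.156e+07 s/yr = 2.121e+08 m³/yr.
Steady-state CSTR mass balance: W = Q·C + k·V·C, so C = W/(Q + kV).
Q + kV = 2.121e+08 + 15·1.59e+08 = 2.597e+09 m³/yr.
C = 29300/2.597e+09 = 1.128e-05 kg/m³ = 0.01128 mg/L = 11.28 µg/L.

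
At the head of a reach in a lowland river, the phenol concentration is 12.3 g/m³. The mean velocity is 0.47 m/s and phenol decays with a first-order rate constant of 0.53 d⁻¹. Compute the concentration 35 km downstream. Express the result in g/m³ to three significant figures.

Travel time t = 35 km / 0.47 m/s = 3.5e+04/0.47 = 7.447e+04 s = 0.8619 d.
First-order decay: C = 12.3·exp(−0.53·0.8619) = 12.3·0.6333 = 7.79 g/m³.

7.79 g/m³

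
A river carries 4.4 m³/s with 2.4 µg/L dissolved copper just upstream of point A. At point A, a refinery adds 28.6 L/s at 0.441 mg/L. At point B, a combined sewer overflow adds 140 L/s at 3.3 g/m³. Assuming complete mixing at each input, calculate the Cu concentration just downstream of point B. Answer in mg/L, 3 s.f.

0.106 mg/L

2.4 µg/L = 0.0024 mg/L.
28.6 L/s = 0.0286 m³/s.
After input A: C = (4.4·0.0024 + 0.0286·0.441) / 4.429 = 0.005232 mg/L.
140 L/s = 0.14 m³/s.
After input B: C = (4.429·0.005232 + 0.14·3.3) / 4.569 = 0.1062 mg/L.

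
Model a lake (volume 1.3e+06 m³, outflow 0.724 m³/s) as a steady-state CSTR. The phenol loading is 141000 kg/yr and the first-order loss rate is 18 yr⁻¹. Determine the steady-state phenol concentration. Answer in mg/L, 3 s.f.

Outflow Q = 0.724 m³/s × 3.156e+07 s/yr = 2.285e+07 m³/yr.
Steady-state CSTR mass balance: W = Q·C + k·V·C, so C = W/(Q + kV).
Q + kV = 2.285e+07 + 18·1.3e+06 = 4.625e+07 m³/yr.
C = 141000/4.625e+07 = 0.003049 kg/m³ = 3.049 mg/L.

3.05 mg/L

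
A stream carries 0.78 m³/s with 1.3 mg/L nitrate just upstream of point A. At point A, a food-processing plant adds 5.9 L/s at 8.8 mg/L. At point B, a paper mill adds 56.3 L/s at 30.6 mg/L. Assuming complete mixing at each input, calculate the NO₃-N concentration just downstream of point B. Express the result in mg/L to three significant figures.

3.31 mg/L

5.9 L/s = 0.0059 m³/s.
After input A: C = (0.78·1.3 + 0.0059·8.8) / 0.7859 = 1.356 mg/L.
56.3 L/s = 0.0563 m³/s.
After input B: C = (0.7859·1.356 + 0.0563·30.6) / 0.8422 = 3.311 mg/L.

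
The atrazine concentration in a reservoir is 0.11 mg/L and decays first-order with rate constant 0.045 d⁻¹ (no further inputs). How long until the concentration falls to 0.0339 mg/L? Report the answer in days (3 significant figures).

26.2 d

t = ln(C₀/C)/k = ln(0.11/0.0339)/0.045 = 1.177/0.045 = 26.16 d.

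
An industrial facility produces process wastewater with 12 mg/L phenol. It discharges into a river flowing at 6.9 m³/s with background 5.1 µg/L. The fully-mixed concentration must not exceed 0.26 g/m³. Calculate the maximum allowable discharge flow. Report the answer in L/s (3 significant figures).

150 L/s

5.1 µg/L = 0.0051 mg/L.
Mass balance at complete mixing: C_std·(Q_w + Q_r) = Q_w·C_e + Q_r·C_b.
Rearranging, Q_w = Q_r·(C_std − C_b)/(C_e − C_std) = 6.9·(0.26 − 0.0051) / (12 − 0.26) = 0.1498 m³/s.
= 149.8 L/s.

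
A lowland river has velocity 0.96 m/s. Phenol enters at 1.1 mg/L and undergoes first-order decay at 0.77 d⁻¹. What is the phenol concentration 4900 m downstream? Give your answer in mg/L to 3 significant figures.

Travel time t = 4900 m / 0.96 m/s = 4900/0.96 = 5104 s = 0.05908 d.
First-order decay: C = 1.1·exp(−0.77·0.05908) = 1.1·0.9555 = 1.051 mg/L.

1.05 mg/L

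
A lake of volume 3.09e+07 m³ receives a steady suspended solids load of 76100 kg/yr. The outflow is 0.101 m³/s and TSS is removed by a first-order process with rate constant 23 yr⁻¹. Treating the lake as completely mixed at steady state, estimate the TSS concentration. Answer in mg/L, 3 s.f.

Outflow Q = 0.101 m³/s × 3.156e+07 s/yr = 3.187e+06 m³/yr.
Steady-state CSTR mass balance: W = Q·C + k·V·C, so C = W/(Q + kV).
Q + kV = 3.187e+06 + 23·3.09e+07 = 7.139e+08 m³/yr.
C = 76100/7.139e+08 = 0.0001066 kg/m³ = 0.1066 mg/L.

0.107 mg/L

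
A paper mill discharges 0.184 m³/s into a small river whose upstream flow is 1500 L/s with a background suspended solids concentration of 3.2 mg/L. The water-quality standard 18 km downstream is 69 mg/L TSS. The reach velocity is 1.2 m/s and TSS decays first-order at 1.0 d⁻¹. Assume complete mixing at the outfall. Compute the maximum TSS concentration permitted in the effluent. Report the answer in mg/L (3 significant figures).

725 mg/L

1500 L/s = 1.5 m³/s.
Travel time to the compliance point: t = 1.8e+04/1.2 = 1.5e+04 s = 0.1736 d; decay factor exp(−1.0·0.1736) = 0.8406.
So the concentration just after mixing may be at most 69/0.8406 = 82.08 mg/L.
Mass balance: 82.08·1.684 = 0.184·Cₑ + 1.5·3.2.
Cₑ = (138.2 − 4.8) / 0.184 = 725.1 mg/L.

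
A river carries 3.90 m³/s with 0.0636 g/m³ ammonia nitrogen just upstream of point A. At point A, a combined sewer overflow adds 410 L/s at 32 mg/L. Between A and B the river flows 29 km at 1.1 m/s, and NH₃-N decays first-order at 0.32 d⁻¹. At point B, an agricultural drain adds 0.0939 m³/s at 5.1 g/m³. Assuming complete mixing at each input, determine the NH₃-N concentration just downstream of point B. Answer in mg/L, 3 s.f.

2.86 mg/L

410 L/s = 0.41 m³/s.
After input A: C = (3.9·0.0636 + 0.41·32) / 4.31 = 3.102 mg/L.
Over the 29 km reach to input B (t = 2.636e+04 s = 0.3051 d), decay gives C = 3.102·exp(−0.32·0.3051) = 2.813 mg/L.
After input B: C = (4.31·2.813 + 0.0939·5.1) / 4.404 = 2.862 mg/L.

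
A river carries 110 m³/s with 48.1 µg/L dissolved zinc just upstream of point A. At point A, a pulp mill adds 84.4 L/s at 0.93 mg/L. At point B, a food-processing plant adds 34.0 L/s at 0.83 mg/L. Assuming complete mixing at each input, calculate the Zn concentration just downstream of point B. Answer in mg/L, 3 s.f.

48.1 µg/L = 0.0481 mg/L.
84.4 L/s = 0.0844 m³/s.
After input A: C = (110·0.0481 + 0.0844·0.93) / 110.1 = 0.04878 mg/L.
34.0 L/s = 0.034 m³/s.
After input B: C = (110.1·0.04878 + 0.034·0.83) / 110.1 = 0.04902 mg/L.

0.0490 mg/L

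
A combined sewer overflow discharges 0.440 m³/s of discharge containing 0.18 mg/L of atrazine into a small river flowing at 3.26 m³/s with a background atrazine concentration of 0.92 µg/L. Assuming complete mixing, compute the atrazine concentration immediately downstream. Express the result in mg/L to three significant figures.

0.0222 mg/L

0.92 µg/L = 0.00092 mg/L.
By mass balance at complete mixing, C = (0.44·0.18 + 3.26·0.00092) / (0.44 + 3.26) = 0.0822/3.7 = 0.02222 mg/L.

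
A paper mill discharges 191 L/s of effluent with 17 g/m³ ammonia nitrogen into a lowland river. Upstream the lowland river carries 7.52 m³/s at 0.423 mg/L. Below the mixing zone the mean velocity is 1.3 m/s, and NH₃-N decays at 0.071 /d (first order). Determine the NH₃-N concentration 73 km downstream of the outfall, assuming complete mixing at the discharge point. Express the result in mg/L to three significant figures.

0.796 mg/L

191 L/s = 0.191 m³/s.
After complete mixing, C₀ = (0.191·17 + 7.52·0.423) / 7.711 = 0.8336 mg/L.
Travel time t = 7.3e+04 m / 1.3 m/s = 5.615e+04 s = 0.6499 d.
C = 0.8336·exp(−0.071·0.6499) = 0.8336·0.9549 = 0.796 mg/L.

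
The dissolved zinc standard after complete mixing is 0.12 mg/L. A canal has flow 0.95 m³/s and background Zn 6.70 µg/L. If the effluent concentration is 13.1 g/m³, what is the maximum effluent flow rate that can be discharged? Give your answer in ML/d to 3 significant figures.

0.716 ML/d

6.70 µg/L = 0.0067 mg/L.
Mass balance at complete mixing: C_std·(Q_w + Q_r) = Q_w·C_e + Q_r·C_b.
Rearranging, Q_w = Q_r·(C_std − C_b)/(C_e − C_std) = 0.95·(0.12 − 0.0067) / (13.1 − 0.12) = 0.008292 m³/s.
= 0.7165 ML/d.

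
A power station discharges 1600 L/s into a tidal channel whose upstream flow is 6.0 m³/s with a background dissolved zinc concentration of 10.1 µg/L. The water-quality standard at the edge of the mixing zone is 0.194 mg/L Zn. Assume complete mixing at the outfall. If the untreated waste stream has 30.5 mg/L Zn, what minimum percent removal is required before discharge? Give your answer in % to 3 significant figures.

97.1 %

1600 L/s = 1.6 m³/s.
10.1 µg/L = 0.0101 mg/L.
Mass balance: 0.194·7.6 = 1.6·Cₑ + 6·0.0101.
Cₑ = (1.474 − 0.0606) / 1.6 = 0.8836 mg/L.
Required removal = 1 − 0.8836/30.5 = 97.1 %.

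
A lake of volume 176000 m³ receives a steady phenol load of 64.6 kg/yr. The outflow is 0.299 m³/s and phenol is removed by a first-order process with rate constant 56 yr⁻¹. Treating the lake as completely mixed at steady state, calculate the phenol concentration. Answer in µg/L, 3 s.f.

3.35 µg/L

Outflow Q = 0.299 m³/s × 3.156e+07 s/yr = 9.436e+06 m³/yr.
Steady-state CSTR mass balance: W = Q·C + k·V·C, so C = W/(Q + kV).
Q + kV = 9.436e+06 + 56·176000 = 1.929e+07 m³/yr.
C = 64.6/1.929e+07 = 3.349e-06 kg/m³ = 0.003349 mg/L = 3.349 µg/L.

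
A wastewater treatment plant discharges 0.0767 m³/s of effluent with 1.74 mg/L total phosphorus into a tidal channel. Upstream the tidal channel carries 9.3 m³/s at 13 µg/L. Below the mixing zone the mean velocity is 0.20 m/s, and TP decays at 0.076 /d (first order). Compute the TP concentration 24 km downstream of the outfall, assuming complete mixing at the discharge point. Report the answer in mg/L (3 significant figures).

0.0244 mg/L

13 µg/L = 0.013 mg/L.
After complete mixing, C₀ = (0.0767·1.74 + 9.3·0.013) / 9.377 = 0.02713 mg/L.
Travel time t = 2.4e+04 m / 0.20 m/s = 1.2e+05 s = 1.389 d.
C = 0.02713·exp(−0.076·1.389) = 0.02713·0.8998 = 0.02441 mg/L.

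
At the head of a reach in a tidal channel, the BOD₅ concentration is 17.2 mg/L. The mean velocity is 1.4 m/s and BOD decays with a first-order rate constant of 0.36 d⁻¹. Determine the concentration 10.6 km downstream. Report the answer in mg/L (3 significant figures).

16.7 mg/L

Travel time t = 10.6 km / 1.4 m/s = 1.06e+04/1.4 = 7571 s = 0.08763 d.
First-order decay: C = 17.2·exp(−0.36·0.08763) = 17.2·0.9689 = 16.67 mg/L.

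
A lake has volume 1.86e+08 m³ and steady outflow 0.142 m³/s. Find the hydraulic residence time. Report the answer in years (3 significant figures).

41.5 yr

Q = 0.142 m³/s × 3.156e+07 s/yr = 4.481e+06 m³/yr.
Hydraulic residence time τ = V/Q = 1.86e+08/4.481e+06 = 41.51 yr.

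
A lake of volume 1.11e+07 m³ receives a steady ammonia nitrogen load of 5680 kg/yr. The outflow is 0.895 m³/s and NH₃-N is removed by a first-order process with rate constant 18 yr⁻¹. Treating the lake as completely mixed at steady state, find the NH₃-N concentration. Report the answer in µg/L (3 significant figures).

Outflow Q = 0.895 m³/s × 3.156e+07 s/yr = 2.824e+07 m³/yr.
Steady-state CSTR mass balance: W = Q·C + k·V·C, so C = W/(Q + kV).
Q + kV = 2.824e+07 + 18·1.11e+07 = 2.28e+08 m³/yr.
C = 5680/2.28e+08 = 2.491e-05 kg/m³ = 0.02491 mg/L = 24.91 µg/L.

24.9 µg/L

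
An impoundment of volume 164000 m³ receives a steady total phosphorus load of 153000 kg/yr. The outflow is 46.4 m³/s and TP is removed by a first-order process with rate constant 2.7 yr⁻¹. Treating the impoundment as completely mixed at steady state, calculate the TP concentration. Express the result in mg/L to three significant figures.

0.104 mg/L

Outflow Q = 46.4 m³/s × 3.156e+07 s/yr = 1.464e+09 m³/yr.
Steady-state CSTR mass balance: W = Q·C + k·V·C, so C = W/(Q + kV).
Q + kV = 1.464e+09 + 2.7·164000 = 1.465e+09 m³/yr.
C = 153000/1.465e+09 = 0.0001045 kg/m³ = 0.1045 mg/L.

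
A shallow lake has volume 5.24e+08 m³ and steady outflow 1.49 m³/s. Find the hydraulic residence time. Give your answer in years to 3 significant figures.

Q = 1.49 m³/s × 3.156e+07 s/yr = 4.702e+07 m³/yr.
Hydraulic residence time τ = V/Q = 5.24e+08/4.702e+07 = 11.14 yr.

11.1 yr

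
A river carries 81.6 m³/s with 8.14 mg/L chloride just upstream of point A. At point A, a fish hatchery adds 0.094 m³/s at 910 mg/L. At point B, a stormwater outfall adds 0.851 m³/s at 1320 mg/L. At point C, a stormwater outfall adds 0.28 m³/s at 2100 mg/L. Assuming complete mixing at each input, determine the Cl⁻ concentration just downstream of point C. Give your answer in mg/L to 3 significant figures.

29.7 mg/L

After input A: C = (81.6·8.14 + 0.094·910) / 81.69 = 9.178 mg/L.
After input B: C = (81.69·9.178 + 0.851·1320) / 82.54 = 22.69 mg/L.
After input C: C = (82.54·22.69 + 0.28·2100) / 82.82 = 29.71 mg/L.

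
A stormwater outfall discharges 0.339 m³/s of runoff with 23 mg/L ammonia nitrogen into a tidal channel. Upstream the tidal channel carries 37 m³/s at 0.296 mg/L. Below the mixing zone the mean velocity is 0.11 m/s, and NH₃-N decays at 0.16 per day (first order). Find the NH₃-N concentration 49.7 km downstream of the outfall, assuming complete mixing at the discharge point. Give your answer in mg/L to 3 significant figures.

After complete mixing, C₀ = (0.339·23 + 37·0.296) / 37.34 = 0.5021 mg/L.
Travel time t = 4.97e+04 m / 0.11 m/s = 4.518e+05 s = 5.229 d.
C = 0.5021·exp(−0.16·5.229) = 0.5021·0.4331 = 0.2175 mg/L.

0.217 mg/L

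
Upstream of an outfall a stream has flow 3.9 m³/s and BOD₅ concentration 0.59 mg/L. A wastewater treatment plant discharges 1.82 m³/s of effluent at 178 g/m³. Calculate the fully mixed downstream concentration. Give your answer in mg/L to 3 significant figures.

57.0 mg/L

Flow-weighted mixing gives C = (1.82·178 + 3.9·0.59) / (1.82 + 3.9) = 326.3/5.72 = 57.04 mg/L.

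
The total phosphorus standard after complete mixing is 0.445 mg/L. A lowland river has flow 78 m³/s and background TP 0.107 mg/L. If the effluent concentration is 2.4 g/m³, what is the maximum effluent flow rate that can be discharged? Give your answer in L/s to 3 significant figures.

13500 L/s

Mass balance at complete mixing: C_std·(Q_w + Q_r) = Q_w·C_e + Q_r·C_b.
Rearranging, Q_w = Q_r·(C_std − C_b)/(C_e − C_std) = 78·(0.445 − 0.107) / (2.4 − 0.445) = 13.49 m³/s.
= 1.349e+04 L/s.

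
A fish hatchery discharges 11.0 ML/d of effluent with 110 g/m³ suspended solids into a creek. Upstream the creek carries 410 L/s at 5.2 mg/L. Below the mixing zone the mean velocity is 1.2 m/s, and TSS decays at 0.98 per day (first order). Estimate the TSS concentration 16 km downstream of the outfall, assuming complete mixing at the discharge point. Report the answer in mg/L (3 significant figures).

11.0 ML/d = 0.1273 m³/s.
410 L/s = 0.41 m³/s.
After complete mixing, C₀ = (0.1273·110 + 0.41·5.2) / 0.5373 = 30.03 mg/L.
Travel time t = 1.6e+04 m / 1.2 m/s = 1.333e+04 s = 0.1543 d.
C = 30.03·exp(−0.98·0.1543) = 30.03·0.8596 = 25.82 mg/L.

25.8 mg/L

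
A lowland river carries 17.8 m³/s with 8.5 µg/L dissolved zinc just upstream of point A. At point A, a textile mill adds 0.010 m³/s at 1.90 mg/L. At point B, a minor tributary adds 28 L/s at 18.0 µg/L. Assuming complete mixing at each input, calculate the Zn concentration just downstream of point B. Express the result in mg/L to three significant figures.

0.00958 mg/L

8.5 µg/L = 0.0085 mg/L.
After input A: C = (17.8·0.0085 + 0.01·1.9) / 17.81 = 0.009562 mg/L.
28 L/s = 0.028 m³/s.
18.0 µg/L = 0.018 mg/L.
After input B: C = (17.81·0.009562 + 0.028·0.018) / 17.84 = 0.009575 mg/L.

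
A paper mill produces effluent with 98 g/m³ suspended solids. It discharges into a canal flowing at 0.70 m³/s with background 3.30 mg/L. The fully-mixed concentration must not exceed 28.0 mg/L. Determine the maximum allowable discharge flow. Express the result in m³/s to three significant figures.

Mass balance at complete mixing: C_std·(Q_w + Q_r) = Q_w·C_e + Q_r·C_b.
Rearranging, Q_w = Q_r·(C_std − C_b)/(C_e − C_std) = 0.70·(28 − 3.3) / (98 − 28) = 0.247 m³/s.

0.247 m³/s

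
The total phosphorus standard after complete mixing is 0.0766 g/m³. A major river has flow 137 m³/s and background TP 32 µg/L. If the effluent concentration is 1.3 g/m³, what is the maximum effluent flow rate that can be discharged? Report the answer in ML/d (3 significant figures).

32 µg/L = 0.032 mg/L.
Mass balance at complete mixing: C_std·(Q_w + Q_r) = Q_w·C_e + Q_r·C_b.
Rearranging, Q_w = Q_r·(C_std − C_b)/(C_e − C_std) = 137·(0.0766 − 0.032) / (1.3 − 0.0766) = 4.994 m³/s.
= 431.5 ML/d.

432 ML/d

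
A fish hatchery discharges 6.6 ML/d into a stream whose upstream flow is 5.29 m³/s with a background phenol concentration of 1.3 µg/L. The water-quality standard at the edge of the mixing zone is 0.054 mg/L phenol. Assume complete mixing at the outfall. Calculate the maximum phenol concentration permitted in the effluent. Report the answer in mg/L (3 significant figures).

3.70 mg/L

6.6 ML/d = 0.07639 m³/s.
1.3 µg/L = 0.0013 mg/L.
Mass balance: 0.054·5.366 = 0.07639·Cₑ + 5.29·0.0013.
Cₑ = (0.2898 − 0.006877) / 0.07639 = 3.704 mg/L.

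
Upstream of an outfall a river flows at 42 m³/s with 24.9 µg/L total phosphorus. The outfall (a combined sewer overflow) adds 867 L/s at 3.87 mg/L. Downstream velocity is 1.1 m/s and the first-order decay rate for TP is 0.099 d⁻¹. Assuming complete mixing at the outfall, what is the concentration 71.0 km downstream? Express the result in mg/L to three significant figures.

0.0953 mg/L

867 L/s = 0.867 m³/s.
24.9 µg/L = 0.0249 mg/L.
After complete mixing, C₀ = (0.867·3.87 + 42·0.0249) / 42.87 = 0.1027 mg/L.
Travel time t = 7.1e+04 m / 1.1 m/s = 6.455e+04 s = 0.7471 d.
C = 0.1027·exp(−0.099·0.7471) = 0.1027·0.9287 = 0.09535 mg/L.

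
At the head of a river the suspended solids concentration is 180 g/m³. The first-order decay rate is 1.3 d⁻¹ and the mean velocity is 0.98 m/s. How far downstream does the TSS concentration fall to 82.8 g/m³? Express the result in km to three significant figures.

50.6 km

From C = C₀·e^(−kt), t = ln(C₀/C)/k = ln(180/82.8)/1.3 = 0.7765/1.3 = 0.5973 d.
Distance = v·t = 0.98 m/s × 5.161e+04 s = 5.058e+04 m = 50.58 km.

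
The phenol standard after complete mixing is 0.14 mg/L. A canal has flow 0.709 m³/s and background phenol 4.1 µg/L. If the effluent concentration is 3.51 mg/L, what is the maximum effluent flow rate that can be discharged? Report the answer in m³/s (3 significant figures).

0.0286 m³/s

4.1 µg/L = 0.0041 mg/L.
Mass balance at complete mixing: C_std·(Q_w + Q_r) = Q_w·C_e + Q_r·C_b.
Rearranging, Q_w = Q_r·(C_std − C_b)/(C_e − C_std) = 0.709·(0.14 − 0.0041) / (3.51 − 0.14) = 0.02859 m³/s.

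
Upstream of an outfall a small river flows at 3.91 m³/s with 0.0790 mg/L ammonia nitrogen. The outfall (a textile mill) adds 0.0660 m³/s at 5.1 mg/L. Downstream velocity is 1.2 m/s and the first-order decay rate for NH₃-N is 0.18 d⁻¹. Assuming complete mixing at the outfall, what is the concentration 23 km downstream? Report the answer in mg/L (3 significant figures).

0.156 mg/L

After complete mixing, C₀ = (0.066·5.1 + 3.91·0.079) / 3.976 = 0.1623 mg/L.
Travel time t = 2.3e+04 m / 1.2 m/s = 1.917e+04 s = 0.2218 d.
C = 0.1623·exp(−0.18·0.2218) = 0.1623·0.9609 = 0.156 mg/L.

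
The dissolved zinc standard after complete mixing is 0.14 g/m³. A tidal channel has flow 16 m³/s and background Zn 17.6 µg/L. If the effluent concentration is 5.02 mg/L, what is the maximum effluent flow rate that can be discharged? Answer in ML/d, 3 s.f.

34.7 ML/d

17.6 µg/L = 0.0176 mg/L.
Mass balance at complete mixing: C_std·(Q_w + Q_r) = Q_w·C_e + Q_r·C_b.
Rearranging, Q_w = Q_r·(C_std − C_b)/(C_e − C_std) = 16·(0.14 − 0.0176) / (5.02 − 0.14) = 0.4013 m³/s.
= 34.67 ML/d.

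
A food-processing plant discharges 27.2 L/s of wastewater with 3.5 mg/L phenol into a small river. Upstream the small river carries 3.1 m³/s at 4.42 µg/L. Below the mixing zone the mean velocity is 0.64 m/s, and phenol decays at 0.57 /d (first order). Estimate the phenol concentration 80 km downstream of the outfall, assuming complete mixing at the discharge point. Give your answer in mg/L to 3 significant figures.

27.2 L/s = 0.0272 m³/s.
4.42 µg/L = 0.00442 mg/L.
After complete mixing, C₀ = (0.0272·3.5 + 3.1·0.00442) / 3.127 = 0.03482 mg/L.
Travel time t = 8e+04 m / 0.64 m/s = 1.25e+05 s = 1.447 d.
C = 0.03482·exp(−0.57·1.447) = 0.03482·0.4384 = 0.01527 mg/L.

0.0153 mg/L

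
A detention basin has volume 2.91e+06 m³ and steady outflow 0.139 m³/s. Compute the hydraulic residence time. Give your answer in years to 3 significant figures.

Q = 0.139 m³/s × 3.156e+07 s/yr = 4.387e+06 m³/yr.
Hydraulic residence time τ = V/Q = 2.91e+06/4.387e+06 = 0.6634 yr.

0.663 yr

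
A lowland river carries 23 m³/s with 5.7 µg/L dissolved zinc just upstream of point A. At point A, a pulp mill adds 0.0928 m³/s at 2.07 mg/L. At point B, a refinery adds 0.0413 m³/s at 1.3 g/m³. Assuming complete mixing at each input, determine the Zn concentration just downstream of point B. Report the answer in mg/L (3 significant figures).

5.7 µg/L = 0.0057 mg/L.
After input A: C = (23·0.0057 + 0.0928·2.07) / 23.09 = 0.014 mg/L.
After input B: C = (23.09·0.014 + 0.0413·1.3) / 23.13 = 0.01629 mg/L.

0.0163 mg/L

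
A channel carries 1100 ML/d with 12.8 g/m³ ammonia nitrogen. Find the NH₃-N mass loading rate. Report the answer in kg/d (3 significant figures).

14100 kg/d

1100 ML/d = 12.73 m³/s.
Mass flux = Q·C = 12.73 m³/s × 12.8 g/m³ = 163 g/s.
= 163 g/s × 86.4 = 1.408e+04 kg/d.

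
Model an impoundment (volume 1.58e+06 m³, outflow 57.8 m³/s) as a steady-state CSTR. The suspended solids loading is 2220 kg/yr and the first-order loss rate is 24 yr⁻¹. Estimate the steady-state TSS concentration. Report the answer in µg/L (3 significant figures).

Outflow Q = 57.8 m³/s × 3.156e+07 s/yr = 1.824e+09 m³/yr.
Steady-state CSTR mass balance: W = Q·C + k·V·C, so C = W/(Q + kV).
Q + kV = 1.824e+09 + 24·1.58e+06 = 1.862e+09 m³/yr.
C = 2220/1.862e+09 = 1.192e-06 kg/m³ = 0.001192 mg/L = 1.192 µg/L.

1.19 µg/L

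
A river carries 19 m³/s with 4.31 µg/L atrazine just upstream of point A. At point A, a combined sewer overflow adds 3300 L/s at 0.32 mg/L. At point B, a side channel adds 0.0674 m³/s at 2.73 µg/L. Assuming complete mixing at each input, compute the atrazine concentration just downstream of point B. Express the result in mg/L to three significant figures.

4.31 µg/L = 0.00431 mg/L.
3300 L/s = 3.3 m³/s.
After input A: C = (19·0.00431 + 3.3·0.32) / 22.3 = 0.05103 mg/L.
2.73 µg/L = 0.00273 mg/L.
After input B: C = (22.3·0.05103 + 0.0674·0.00273) / 22.37 = 0.05088 mg/L.

0.0509 mg/L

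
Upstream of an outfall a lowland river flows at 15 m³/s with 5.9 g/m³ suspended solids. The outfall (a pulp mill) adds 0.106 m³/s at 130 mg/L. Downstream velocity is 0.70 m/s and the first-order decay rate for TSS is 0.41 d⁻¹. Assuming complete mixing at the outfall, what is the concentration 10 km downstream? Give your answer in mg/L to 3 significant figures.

After complete mixing, C₀ = (0.106·130 + 15·5.9) / 15.11 = 6.771 mg/L.
Travel time t = 1e+04 m / 0.70 m/s = 1.429e+04 s = 0.1653 d.
C = 6.771·exp(−0.41·0.1653) = 6.771·0.9345 = 6.327 mg/L.

6.33 mg/L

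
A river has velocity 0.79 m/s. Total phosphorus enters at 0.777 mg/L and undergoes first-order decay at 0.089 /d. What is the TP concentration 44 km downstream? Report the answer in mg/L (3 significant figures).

Travel time t = 44 km / 0.79 m/s = 4.4e+04/0.79 = 5.57e+04 s = 0.6446 d.
First-order decay: C = 0.777·exp(−0.089·0.6446) = 0.777·0.9442 = 0.7337 mg/L.

0.734 mg/L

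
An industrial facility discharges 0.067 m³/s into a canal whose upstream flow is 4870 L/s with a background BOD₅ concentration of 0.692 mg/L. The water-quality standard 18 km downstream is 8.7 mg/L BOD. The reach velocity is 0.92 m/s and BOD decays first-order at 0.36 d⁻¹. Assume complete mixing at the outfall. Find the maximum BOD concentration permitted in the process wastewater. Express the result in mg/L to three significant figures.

645 mg/L

4870 L/s = 4.87 m³/s.
Travel time to the compliance point: t = 1.8e+04/0.92 = 1.957e+04 s = 0.2264 d; decay factor exp(−0.36·0.2264) = 0.9217.
So the concentration just after mixing may be at most 8.7/0.9217 = 9.439 mg/L.
Mass balance: 9.439·4.937 = 0.067·Cₑ + 4.87·0.692.
Cₑ = (46.6 − 3.37) / 0.067 = 645.2 mg/L.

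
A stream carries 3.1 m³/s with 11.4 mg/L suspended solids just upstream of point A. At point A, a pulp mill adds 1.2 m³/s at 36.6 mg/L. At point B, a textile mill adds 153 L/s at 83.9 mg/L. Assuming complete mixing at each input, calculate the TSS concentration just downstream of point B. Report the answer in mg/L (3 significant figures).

After input A: C = (3.1·11.4 + 1.2·36.6) / 4.3 = 18.43 mg/L.
153 L/s = 0.153 m³/s.
After input B: C = (4.3·18.43 + 0.153·83.9) / 4.453 = 20.68 mg/L.

20.7 mg/L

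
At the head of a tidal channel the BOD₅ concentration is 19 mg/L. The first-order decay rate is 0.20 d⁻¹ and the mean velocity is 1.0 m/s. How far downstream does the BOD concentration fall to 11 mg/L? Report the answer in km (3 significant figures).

236 km

From C = C₀·e^(−kt), t = ln(C₀/C)/k = ln(19/11)/0.20 = 0.5465/0.20 = 2.733 d.
Distance = v·t = 1.0 m/s × 2.361e+05 s = 2.361e+05 m = 236.1 km.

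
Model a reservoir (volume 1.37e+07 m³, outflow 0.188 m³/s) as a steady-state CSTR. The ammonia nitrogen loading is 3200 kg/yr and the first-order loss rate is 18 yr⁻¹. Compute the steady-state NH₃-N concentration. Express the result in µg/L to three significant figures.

Outflow Q = 0.188 m³/s × 3.156e+07 s/yr = 5.933e+06 m³/yr.
Steady-state CSTR mass balance: W = Q·C + k·V·C, so C = W/(Q + kV).
Q + kV = 5.933e+06 + 18·1.37e+07 = 2.525e+08 m³/yr.
C = 3200/2.525e+08 = 1.267e-05 kg/m³ = 0.01267 mg/L = 12.67 µg/L.

12.7 µg/L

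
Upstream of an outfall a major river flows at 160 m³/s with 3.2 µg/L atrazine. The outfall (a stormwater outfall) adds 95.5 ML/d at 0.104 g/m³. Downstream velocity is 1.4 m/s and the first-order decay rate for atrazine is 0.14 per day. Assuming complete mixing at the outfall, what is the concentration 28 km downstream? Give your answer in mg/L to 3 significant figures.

95.5 ML/d = 1.105 m³/s.
3.2 µg/L = 0.0032 mg/L.
After complete mixing, C₀ = (1.105·0.104 + 160·0.0032) / 161.1 = 0.003892 mg/L.
Travel time t = 2.8e+04 m / 1.4 m/s = 2e+04 s = 0.2315 d.
C = 0.003892·exp(−0.14·0.2315) = 0.003892·0.9681 = 0.003767 mg/L.

0.00377 mg/L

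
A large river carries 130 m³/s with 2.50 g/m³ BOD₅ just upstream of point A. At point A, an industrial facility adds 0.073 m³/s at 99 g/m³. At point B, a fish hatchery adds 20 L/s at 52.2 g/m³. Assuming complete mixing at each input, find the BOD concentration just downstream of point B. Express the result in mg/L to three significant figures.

2.56 mg/L

After input A: C = (130·2.5 + 0.073·99) / 130.1 = 2.554 mg/L.
20 L/s = 0.02 m³/s.
After input B: C = (130.1·2.554 + 0.02·52.2) / 130.1 = 2.562 mg/L.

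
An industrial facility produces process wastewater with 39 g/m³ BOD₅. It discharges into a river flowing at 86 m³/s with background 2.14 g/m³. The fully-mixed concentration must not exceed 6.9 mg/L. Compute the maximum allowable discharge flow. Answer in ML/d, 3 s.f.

1100 ML/d

Mass balance at complete mixing: C_std·(Q_w + Q_r) = Q_w·C_e + Q_r·C_b.
Rearranging, Q_w = Q_r·(C_std − C_b)/(C_e − C_std) = 86·(6.9 − 2.14) / (39 − 6.9) = 12.75 m³/s.
= 1102 ML/d.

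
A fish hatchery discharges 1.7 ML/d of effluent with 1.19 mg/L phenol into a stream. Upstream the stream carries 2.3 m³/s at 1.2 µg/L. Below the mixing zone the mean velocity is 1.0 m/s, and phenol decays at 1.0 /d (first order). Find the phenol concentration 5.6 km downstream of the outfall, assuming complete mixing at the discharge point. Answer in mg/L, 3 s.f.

1.7 ML/d = 0.01968 m³/s.
1.2 µg/L = 0.0012 mg/L.
After complete mixing, C₀ = (0.01968·1.19 + 2.3·0.0012) / 2.32 = 0.01128 mg/L.
Travel time t = 5600 m / 1.0 m/s = 5600 s = 0.06481 d.
C = 0.01128·exp(−1.0·0.06481) = 0.01128·0.9372 = 0.01058 mg/L.

0.0106 mg/L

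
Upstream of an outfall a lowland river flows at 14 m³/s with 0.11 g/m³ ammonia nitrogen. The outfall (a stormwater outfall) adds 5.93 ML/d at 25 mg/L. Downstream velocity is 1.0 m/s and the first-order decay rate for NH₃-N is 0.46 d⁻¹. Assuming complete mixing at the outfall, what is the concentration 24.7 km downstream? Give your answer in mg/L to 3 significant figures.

0.203 mg/L

5.93 ML/d = 0.06863 m³/s.
After complete mixing, C₀ = (0.06863·25 + 14·0.11) / 14.07 = 0.2314 mg/L.
Travel time t = 2.47e+04 m / 1.0 m/s = 2.47e+04 s = 0.2859 d.
C = 0.2314·exp(−0.46·0.2859) = 0.2314·0.8768 = 0.2029 mg/L.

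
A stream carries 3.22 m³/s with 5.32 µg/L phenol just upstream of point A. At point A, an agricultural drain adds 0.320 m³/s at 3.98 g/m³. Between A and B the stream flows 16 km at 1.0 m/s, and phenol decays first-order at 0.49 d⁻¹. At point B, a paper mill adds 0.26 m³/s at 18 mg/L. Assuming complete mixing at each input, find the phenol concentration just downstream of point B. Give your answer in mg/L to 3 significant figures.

1.54 mg/L

5.32 µg/L = 0.00532 mg/L.
After input A: C = (3.22·0.00532 + 0.32·3.98) / 3.54 = 0.3646 mg/L.
Over the 16 km reach to input B (t = 1.6e+04 s = 0.1852 d), decay gives C = 0.3646·exp(−0.49·0.1852) = 0.333 mg/L.
After input B: C = (3.54·0.333 + 0.26·18) / 3.8 = 1.542 mg/L.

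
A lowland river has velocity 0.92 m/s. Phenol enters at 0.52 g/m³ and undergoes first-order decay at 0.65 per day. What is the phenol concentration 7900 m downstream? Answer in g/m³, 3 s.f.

Travel time t = 7900 m / 0.92 m/s = 7900/0.92 = 8587 s = 0.09939 d.
First-order decay: C = 0.52·exp(−0.65·0.09939) = 0.52·0.9374 = 0.4875 g/m³.

0.487 g/m³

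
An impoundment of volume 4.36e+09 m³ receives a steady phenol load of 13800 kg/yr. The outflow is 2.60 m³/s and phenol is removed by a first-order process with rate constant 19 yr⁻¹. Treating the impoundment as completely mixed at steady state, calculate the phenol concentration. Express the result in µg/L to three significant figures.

0.166 µg/L

Outflow Q = 2.60 m³/s × 3.156e+07 s/yr = 8.205e+07 m³/yr.
Steady-state CSTR mass balance: W = Q·C + k·V·C, so C = W/(Q + kV).
Q + kV = 8.205e+07 + 19·4.36e+09 = 8.292e+10 m³/yr.
C = 13800/8.292e+10 = 1.664e-07 kg/m³ = 0.0001664 mg/L = 0.1664 µg/L.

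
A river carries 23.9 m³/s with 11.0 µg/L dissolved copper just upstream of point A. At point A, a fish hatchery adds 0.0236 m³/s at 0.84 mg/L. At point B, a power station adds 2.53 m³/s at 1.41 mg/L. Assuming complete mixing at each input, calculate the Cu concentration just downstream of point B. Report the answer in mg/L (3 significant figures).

0.146 mg/L

11.0 µg/L = 0.011 mg/L.
After input A: C = (23.9·0.011 + 0.0236·0.84) / 23.92 = 0.01182 mg/L.
After input B: C = (23.92·0.01182 + 2.53·1.41) / 26.45 = 0.1455 mg/L.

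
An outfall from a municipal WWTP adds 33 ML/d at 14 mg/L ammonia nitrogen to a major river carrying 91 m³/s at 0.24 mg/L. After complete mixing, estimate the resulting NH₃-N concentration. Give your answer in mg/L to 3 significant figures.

0.298 mg/L

33 ML/d = 0.3819 m³/s.
By mass balance at complete mixing, C = (0.3819·14 + 91·0.24) / (0.3819 + 91) = 27.19/91.38 = 0.2975 mg/L.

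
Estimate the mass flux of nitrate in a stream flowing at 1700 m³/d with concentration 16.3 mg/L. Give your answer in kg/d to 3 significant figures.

27.7 kg/d

1700 m³/d = 0.01968 m³/s.
Mass flux = Q·C = 0.01968 m³/s × 16.3 g/m³ = 0.3207 g/s.
= 0.3207 g/s × 86.4 = 27.71 kg/d.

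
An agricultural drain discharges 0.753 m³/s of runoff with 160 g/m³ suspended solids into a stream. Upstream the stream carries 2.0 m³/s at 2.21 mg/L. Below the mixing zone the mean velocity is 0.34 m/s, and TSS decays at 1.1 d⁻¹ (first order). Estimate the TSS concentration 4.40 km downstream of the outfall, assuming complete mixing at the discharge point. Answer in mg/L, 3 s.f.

38.5 mg/L

After complete mixing, C₀ = (0.753·160 + 2·2.21) / 2.753 = 45.37 mg/L.
Travel time t = 4400 m / 0.34 m/s = 1.294e+04 s = 0.1498 d.
C = 45.37·exp(−1.1·0.1498) = 45.37·0.8481 = 38.48 mg/L.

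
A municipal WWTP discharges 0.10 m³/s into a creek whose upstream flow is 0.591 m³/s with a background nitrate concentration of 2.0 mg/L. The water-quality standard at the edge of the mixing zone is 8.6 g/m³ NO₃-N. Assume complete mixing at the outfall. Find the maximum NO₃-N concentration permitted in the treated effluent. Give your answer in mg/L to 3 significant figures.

Mass balance: 8.6·0.691 = 0.1·Cₑ + 0.591·2.
Cₑ = (5.943 − 1.182) / 0.1 = 47.61 mg/L.

47.6 mg/L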